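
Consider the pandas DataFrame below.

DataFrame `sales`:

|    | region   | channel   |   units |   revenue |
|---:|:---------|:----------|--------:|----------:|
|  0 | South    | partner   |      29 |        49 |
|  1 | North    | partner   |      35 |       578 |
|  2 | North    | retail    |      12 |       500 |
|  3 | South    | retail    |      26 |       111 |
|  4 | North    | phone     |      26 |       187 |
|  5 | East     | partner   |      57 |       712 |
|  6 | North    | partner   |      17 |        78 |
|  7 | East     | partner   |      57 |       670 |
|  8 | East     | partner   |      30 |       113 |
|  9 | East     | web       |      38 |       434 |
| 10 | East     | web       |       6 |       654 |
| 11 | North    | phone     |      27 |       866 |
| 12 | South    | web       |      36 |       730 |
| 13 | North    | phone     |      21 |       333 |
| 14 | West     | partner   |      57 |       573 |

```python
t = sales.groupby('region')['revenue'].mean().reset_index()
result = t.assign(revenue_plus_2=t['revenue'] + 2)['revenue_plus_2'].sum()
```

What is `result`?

group by region, mean of revenue:
region
East     516.600000
North    423.666667
South    296.666667
West     573.000000
Name: revenue, dtype: float64
reset_index():
  region     revenue
0   East  516.600000
1  North  423.666667
2  South  296.666667
3   West  573.000000
add column revenue_plus_2 = t['revenue'] + 2:
  region     revenue  revenue_plus_2
0   East  516.600000      518.600000
1  North  423.666667      425.666667
2  South  296.666667      298.666667
3   West  573.000000      575.000000

1817.93333333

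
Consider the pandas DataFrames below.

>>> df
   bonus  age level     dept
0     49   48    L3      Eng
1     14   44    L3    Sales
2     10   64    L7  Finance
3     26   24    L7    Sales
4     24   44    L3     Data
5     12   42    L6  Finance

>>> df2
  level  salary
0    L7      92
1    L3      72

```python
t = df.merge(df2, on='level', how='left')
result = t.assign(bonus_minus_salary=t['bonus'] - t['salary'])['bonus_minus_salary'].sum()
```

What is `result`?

-277.0

merge on 'level' (how='left') → 6 rows:
   bonus  age level     dept  salary
0     49   48    L3      Eng    72.0
1     14   44    L3    Sales    72.0
2     10   64    L7  Finance    92.0
3     26   24    L7    Sales    92.0
4     24   44    L3     Data    72.0
5     12   42    L6  Finance     NaN
add column bonus_minus_salary = t['bonus'] - t['salary']:
   bonus  age level     dept  salary  bonus_minus_salary
0     49   48    L3      Eng    72.0               -23.0
1     14   44    L3    Sales    72.0               -58.0
2     10   64    L7  Finance    92.0               -82.0
3     26   24    L7    Sales    92.0               -66.0
4     24   44    L3     Data    72.0               -48.0
5     12   42    L6  Finance     NaN                 NaN
Finally, sum of column 'bonus_minus_salary' = -277.0.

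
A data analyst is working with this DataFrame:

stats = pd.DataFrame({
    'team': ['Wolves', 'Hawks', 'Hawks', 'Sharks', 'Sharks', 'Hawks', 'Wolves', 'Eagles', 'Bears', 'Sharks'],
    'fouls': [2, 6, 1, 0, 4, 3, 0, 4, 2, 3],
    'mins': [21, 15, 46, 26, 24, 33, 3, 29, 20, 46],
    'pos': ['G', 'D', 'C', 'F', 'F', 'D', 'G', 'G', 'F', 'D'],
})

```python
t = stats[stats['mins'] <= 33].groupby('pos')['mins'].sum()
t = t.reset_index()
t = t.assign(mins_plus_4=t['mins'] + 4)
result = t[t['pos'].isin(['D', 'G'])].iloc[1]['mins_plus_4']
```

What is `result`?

57

filter rows where mins <= 33:
     team  fouls  mins pos
0  Wolves      2    21   G
1   Hawks      6    15   D
3  Sharks      0    26   F
4  Sharks      4    24   F
5   Hawks      3    33   D
6  Wolves      0     3   G
7  Eagles      4    29   G
8   Bears      2    20   F
group by pos, sum of mins:
pos
D    48
F    70
G    53
Name: mins, dtype: int64
reset_index():
  pos  mins
0   D    48
1   F    70
2   G    53
add column mins_plus_4 = t['mins'] + 4:
  pos  mins  mins_plus_4
0   D    48           52
1   F    70           74
2   G    53           57
filter rows where pos in ['D', 'G']:
  pos  mins  mins_plus_4
0   D    48           52
2   G    53           57
Then the value at position 1, column 'mins_plus_4': 57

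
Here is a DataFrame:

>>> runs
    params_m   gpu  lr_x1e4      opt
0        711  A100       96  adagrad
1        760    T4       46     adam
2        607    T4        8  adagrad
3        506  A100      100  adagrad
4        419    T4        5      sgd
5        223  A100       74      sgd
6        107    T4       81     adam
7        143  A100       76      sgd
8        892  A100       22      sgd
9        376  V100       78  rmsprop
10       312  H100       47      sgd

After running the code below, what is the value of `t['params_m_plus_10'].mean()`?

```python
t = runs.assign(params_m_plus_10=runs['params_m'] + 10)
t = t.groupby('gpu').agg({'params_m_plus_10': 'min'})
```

add column params_m_plus_10 = runs['params_m'] + 10:
    params_m   gpu  lr_x1e4      opt  params_m_plus_10
0        711  A100       96  adagrad               721
1        760    T4       46     adam               770
2        607    T4        8  adagrad               617
3        506  A100      100  adagrad               516
4        419    T4        5      sgd               429
5        223  A100       74      sgd               233
6        107    T4       81     adam               117
7        143  A100       76      sgd               153
8        892  A100       22      sgd               902
9        376  V100       78  rmsprop               386
10       312  H100       47      sgd               322
group by gpu, min of params_m_plus_10:
      params_m_plus_10
gpu                   
A100               153
H100               322
T4                 117
V100               386
Taking the mean of column 'params_m_plus_10' gives 244.5.

244.5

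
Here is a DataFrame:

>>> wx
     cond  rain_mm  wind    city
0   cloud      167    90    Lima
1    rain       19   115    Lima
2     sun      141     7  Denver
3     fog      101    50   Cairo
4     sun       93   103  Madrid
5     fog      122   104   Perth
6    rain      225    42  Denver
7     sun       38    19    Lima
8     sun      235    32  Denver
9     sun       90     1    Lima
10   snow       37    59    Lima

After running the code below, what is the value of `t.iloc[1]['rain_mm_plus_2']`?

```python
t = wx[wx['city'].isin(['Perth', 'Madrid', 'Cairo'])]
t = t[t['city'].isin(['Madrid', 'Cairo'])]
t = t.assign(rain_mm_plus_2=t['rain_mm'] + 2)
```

95

filter rows where city in ['Perth', 'Madrid', 'Cairo']:
  cond  rain_mm  wind    city
3  fog      101    50   Cairo
4  sun       93   103  Madrid
5  fog      122   104   Perth
filter rows where city in ['Madrid', 'Cairo']:
  cond  rain_mm  wind    city
3  fog      101    50   Cairo
4  sun       93   103  Madrid
add column rain_mm_plus_2 = t['rain_mm'] + 2:
  cond  rain_mm  wind    city  rain_mm_plus_2
3  fog      101    50   Cairo             103
4  sun       93   103  Madrid              95
The value at position 1, column 'rain_mm_plus_2' is 95.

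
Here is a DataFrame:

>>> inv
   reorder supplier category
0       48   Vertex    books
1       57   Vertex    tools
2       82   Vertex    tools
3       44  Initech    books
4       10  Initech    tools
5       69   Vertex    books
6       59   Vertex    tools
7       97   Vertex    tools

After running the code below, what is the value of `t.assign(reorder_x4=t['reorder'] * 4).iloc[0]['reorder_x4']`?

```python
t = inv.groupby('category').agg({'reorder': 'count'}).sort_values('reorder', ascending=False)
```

group by category, count of reorder:
          reorder
category         
books           3
tools           5
sort by reorder descending:
          reorder
category         
tools           5
books           3
add column reorder_x4 = t['reorder'] * 4:
          reorder  reorder_x4
category                     
tools           5          20
books           3          12

20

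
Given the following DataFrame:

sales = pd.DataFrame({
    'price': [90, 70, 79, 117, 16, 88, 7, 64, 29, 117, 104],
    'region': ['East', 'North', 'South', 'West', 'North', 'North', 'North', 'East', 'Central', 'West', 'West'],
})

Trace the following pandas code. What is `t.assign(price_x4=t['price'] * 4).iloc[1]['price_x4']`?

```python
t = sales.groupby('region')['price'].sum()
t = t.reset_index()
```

616

group by region, sum of price:
region
Central     29
East       154
North      181
South       79
West       338
Name: price, dtype: int64
reset_index():
    region  price
0  Central     29
1     East    154
2    North    181
3    South     79
4     West    338
add column price_x4 = t['price'] * 4:
    region  price  price_x4
0  Central     29       116
1     East    154       616
2    North    181       724
3    South     79       316
4     West    338      1352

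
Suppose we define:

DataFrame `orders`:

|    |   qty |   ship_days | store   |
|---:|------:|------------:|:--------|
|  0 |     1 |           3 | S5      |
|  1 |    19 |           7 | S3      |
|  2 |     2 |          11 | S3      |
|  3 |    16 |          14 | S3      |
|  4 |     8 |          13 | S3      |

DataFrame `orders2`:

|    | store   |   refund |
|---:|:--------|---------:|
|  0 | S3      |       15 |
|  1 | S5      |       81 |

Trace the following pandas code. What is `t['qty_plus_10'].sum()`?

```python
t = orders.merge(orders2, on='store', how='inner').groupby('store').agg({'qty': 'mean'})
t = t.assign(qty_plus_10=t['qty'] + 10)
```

32.25

merge on 'store' (how='inner') → 5 rows:
   qty  ship_days store  refund
0    1          3    S5      81
1   19          7    S3      15
2    2         11    S3      15
3   16         14    S3      15
4    8         13    S3      15
group by store, mean of qty:
         qty
store       
S3     11.25
S5      1.00
add column qty_plus_10 = t['qty'] + 10:
         qty  qty_plus_10
store                    
S3     11.25        21.25
S5      1.00        11.00
So sum() = 32.25.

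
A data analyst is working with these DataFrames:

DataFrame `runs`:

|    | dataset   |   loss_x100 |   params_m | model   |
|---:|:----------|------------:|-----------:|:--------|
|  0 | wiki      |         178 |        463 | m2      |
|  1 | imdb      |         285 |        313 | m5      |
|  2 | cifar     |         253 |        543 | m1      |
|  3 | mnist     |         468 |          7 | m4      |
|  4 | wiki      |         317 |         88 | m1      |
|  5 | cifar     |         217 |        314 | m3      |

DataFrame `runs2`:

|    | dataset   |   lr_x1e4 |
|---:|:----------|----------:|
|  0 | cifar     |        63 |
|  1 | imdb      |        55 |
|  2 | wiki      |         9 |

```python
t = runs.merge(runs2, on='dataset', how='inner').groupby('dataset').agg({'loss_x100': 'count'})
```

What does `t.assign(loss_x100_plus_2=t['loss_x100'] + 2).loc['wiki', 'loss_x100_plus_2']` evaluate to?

4

merge on 'dataset' (how='inner') → 5 rows:
  dataset  loss_x100  params_m model  lr_x1e4
0    wiki        178       463    m2        9
1    imdb        285       313    m5       55
2   cifar        253       543    m1       63
3    wiki        317        88    m1        9
4   cifar        217       314    m3       63
group by dataset, count of loss_x100:
         loss_x100
dataset           
cifar            2
imdb             1
wiki             2
add column loss_x100_plus_2 = t['loss_x100'] + 2:
         loss_x100  loss_x100_plus_2
dataset                             
cifar            2                 4
imdb             1                 3
wiki             2                 4
Reading off the value at row 'wiki', column 'loss_x100_plus_2', we get 4.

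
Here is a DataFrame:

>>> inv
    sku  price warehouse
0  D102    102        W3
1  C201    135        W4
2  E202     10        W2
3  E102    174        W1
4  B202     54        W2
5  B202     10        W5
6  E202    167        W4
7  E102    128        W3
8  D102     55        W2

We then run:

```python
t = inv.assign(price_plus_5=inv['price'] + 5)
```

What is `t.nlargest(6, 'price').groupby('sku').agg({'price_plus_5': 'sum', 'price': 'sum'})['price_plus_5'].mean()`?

add column price_plus_5 = inv['price'] + 5:
    sku  price warehouse  price_plus_5
0  D102    102        W3           107
1  C201    135        W4           140
2  E202     10        W2            15
3  E102    174        W1           179
4  B202     54        W2            59
5  B202     10        W5            15
6  E202    167        W4           172
7  E102    128        W3           133
8  D102     55        W2            60
take 6 rows with largest price:
    sku  price warehouse  price_plus_5
3  E102    174        W1           179
6  E202    167        W4           172
1  C201    135        W4           140
7  E102    128        W3           133
0  D102    102        W3           107
8  D102     55        W2            60
group by sku: sum(price_plus_5), sum(price):
      price_plus_5  price
sku                      
C201           140    135
D102           167    157
E102           312    302
E202           172    167
Taking the mean of column 'price_plus_5' gives 197.75.

197.75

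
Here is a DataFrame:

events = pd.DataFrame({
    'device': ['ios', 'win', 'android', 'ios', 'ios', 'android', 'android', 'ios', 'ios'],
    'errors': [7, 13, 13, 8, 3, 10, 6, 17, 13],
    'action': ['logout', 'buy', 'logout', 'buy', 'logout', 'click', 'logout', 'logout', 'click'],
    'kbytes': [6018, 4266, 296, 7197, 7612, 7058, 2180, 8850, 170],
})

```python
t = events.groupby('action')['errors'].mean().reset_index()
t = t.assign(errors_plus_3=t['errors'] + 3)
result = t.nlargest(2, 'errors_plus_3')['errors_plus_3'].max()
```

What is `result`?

14.5

group by action, mean of errors:
action
buy       10.5
click     11.5
logout     9.2
Name: errors, dtype: float64
reset_index():
   action  errors
0     buy    10.5
1   click    11.5
2  logout     9.2
add column errors_plus_3 = t['errors'] + 3:
   action  errors  errors_plus_3
0     buy    10.5           13.5
1   click    11.5           14.5
2  logout     9.2           12.2
take 2 rows with largest errors_plus_3:
  action  errors  errors_plus_3
1  click    11.5           14.5
0    buy    10.5           13.5
max of column 'errors_plus_3' → 14.5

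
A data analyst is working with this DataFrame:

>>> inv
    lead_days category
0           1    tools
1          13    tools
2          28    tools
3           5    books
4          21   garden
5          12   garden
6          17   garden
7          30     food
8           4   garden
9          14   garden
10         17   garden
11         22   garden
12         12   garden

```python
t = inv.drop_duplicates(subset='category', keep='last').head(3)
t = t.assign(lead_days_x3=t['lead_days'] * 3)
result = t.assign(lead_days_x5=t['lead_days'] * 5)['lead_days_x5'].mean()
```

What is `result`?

105.0

drop duplicate category (keep=last):
    lead_days category
2          28    tools
3           5    books
7          30     food
12         12   garden
take first 3 rows:
   lead_days category
2         28    tools
3          5    books
7         30     food
add column lead_days_x3 = t['lead_days'] * 3:
   lead_days category  lead_days_x3
2         28    tools            84
3          5    books            15
7         30     food            90
add column lead_days_x5 = t['lead_days'] * 5:
   lead_days category  lead_days_x3  lead_days_x5
2         28    tools            84           140
3          5    books            15            25
7         30     food            90           150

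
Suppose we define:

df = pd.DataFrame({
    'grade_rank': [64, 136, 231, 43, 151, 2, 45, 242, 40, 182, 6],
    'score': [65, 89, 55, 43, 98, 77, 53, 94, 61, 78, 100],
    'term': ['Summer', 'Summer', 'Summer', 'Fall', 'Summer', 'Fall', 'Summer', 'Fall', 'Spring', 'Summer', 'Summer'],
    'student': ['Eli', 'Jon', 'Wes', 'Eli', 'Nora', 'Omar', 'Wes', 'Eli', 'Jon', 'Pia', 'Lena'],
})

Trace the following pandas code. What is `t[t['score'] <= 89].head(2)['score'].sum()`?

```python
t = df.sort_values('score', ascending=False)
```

167

sort by score descending:
    grade_rank  score    term student
10           6    100  Summer    Lena
4          151     98  Summer    Nora
7          242     94    Fall     Eli
1          136     89  Summer     Jon
9          182     78  Summer     Pia
5            2     77    Fall    Omar
0           64     65  Summer     Eli
8           40     61  Spring     Jon
2          231     55  Summer     Wes
6           45     53  Summer     Wes
3           43     43    Fall     Eli
filter rows where score <= 89:
   grade_rank  score    term student
1         136     89  Summer     Jon
9         182     78  Summer     Pia
5           2     77    Fall    Omar
0          64     65  Summer     Eli
8          40     61  Spring     Jon
2         231     55  Summer     Wes
6          45     53  Summer     Wes
3          43     43    Fall     Eli
take first 2 rows:
   grade_rank  score    term student
1         136     89  Summer     Jon
9         182     78  Summer     Pia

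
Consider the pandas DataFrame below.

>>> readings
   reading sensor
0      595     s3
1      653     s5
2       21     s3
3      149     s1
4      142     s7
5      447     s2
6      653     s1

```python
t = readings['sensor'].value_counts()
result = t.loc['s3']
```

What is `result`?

2

value_counts of sensor:
sensor
s3    2
s1    2
s5    1
s7    1
s2    1
Name: count, dtype: int64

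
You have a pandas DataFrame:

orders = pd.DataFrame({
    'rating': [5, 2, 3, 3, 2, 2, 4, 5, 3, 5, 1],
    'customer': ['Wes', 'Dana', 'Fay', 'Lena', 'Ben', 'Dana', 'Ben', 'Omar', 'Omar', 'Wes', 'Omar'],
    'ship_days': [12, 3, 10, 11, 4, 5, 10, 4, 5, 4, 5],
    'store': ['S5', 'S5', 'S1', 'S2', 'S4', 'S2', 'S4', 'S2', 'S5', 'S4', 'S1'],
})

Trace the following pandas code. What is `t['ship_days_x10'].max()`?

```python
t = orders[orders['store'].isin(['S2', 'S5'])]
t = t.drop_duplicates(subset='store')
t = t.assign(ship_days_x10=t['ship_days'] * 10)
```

120

filter rows where store in ['S2', 'S5']:
   rating customer  ship_days store
0       5      Wes         12    S5
1       2     Dana          3    S5
3       3     Lena         11    S2
5       2     Dana          5    S2
7       5     Omar          4    S2
8       3     Omar          5    S5
drop duplicate store (keep=first):
   rating customer  ship_days store
0       5      Wes         12    S5
3       3     Lena         11    S2
add column ship_days_x10 = t['ship_days'] * 10:
   rating customer  ship_days store  ship_days_x10
0       5      Wes         12    S5            120
3       3     Lena         11    S2            110
Reading off the max of column 'ship_days_x10', we get 120.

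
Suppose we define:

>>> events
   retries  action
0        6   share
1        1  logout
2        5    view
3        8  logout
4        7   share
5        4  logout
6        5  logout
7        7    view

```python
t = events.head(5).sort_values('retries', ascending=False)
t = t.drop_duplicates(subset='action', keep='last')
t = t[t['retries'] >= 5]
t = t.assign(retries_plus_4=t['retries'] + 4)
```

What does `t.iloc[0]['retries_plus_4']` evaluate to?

take first 5 rows:
   retries  action
0        6   share
1        1  logout
2        5    view
3        8  logout
4        7   share
sort by retries descending:
   retries  action
3        8  logout
4        7   share
0        6   share
2        5    view
1        1  logout
drop duplicate action (keep=last):
   retries  action
0        6   share
2        5    view
1        1  logout
filter rows where retries >= 5:
   retries action
0        6  share
2        5   view
add column retries_plus_4 = t['retries'] + 4:
   retries action  retries_plus_4
0        6  share              10
2        5   view               9
The value at position 0, column 'retries_plus_4' is 10.

10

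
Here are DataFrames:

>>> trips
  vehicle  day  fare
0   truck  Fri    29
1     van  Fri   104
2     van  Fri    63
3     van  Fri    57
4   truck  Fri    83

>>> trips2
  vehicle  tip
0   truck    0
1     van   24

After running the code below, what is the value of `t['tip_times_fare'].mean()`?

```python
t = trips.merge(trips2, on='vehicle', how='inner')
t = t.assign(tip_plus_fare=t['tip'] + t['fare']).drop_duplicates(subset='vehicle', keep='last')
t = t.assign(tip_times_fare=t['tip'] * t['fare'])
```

merge on 'vehicle' (how='inner') → 5 rows:
  vehicle  day  fare  tip
0   truck  Fri    29    0
1     van  Fri   104   24
2     van  Fri    63   24
3     van  Fri    57   24
4   truck  Fri    83    0
add column tip_plus_fare = t['tip'] + t['fare']:
  vehicle  day  fare  tip  tip_plus_fare
0   truck  Fri    29    0             29
1     van  Fri   104   24            128
2     van  Fri    63   24             87
3     van  Fri    57   24             81
4   truck  Fri    83    0             83
drop duplicate vehicle (keep=last):
  vehicle  day  fare  tip  tip_plus_fare
3     van  Fri    57   24             81
4   truck  Fri    83    0             83
add column tip_times_fare = t['tip'] * t['fare']:
  vehicle  day  fare  tip  tip_plus_fare  tip_times_fare
3     van  Fri    57   24             81            1368
4   truck  Fri    83    0             83               0
Then the mean of column 'tip_times_fare': 684.0

684.0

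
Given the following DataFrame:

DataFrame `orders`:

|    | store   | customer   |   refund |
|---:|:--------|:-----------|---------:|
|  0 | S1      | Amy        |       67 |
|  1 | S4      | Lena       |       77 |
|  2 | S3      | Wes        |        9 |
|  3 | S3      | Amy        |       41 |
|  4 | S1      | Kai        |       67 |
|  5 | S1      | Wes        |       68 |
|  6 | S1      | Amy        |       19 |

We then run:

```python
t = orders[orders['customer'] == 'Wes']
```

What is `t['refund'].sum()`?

77

filter rows where customer == 'Wes':
  store customer  refund
2    S3      Wes       9
5    S1      Wes      68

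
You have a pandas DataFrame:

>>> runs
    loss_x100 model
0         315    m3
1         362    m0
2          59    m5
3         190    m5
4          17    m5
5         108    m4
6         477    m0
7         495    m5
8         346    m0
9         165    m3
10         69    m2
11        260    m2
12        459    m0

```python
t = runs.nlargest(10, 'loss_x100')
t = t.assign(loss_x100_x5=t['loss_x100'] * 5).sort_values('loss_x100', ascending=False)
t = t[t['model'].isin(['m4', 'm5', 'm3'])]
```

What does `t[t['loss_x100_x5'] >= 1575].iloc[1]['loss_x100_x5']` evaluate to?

1575

take 10 rows with largest loss_x100:
    loss_x100 model
7         495    m5
6         477    m0
12        459    m0
1         362    m0
8         346    m0
0         315    m3
11        260    m2
3         190    m5
9         165    m3
5         108    m4
add column loss_x100_x5 = t['loss_x100'] * 5:
    loss_x100 model  loss_x100_x5
7         495    m5          2475
6         477    m0          2385
12        459    m0          2295
1         362    m0          1810
8         346    m0          1730
0         315    m3          1575
11        260    m2          1300
3         190    m5           950
9         165    m3           825
5         108    m4           540
sort by loss_x100 descending:
    loss_x100 model  loss_x100_x5
7         495    m5          2475
6         477    m0          2385
12        459    m0          2295
1         362    m0          1810
8         346    m0          1730
0         315    m3          1575
11        260    m2          1300
3         190    m5           950
9         165    m3           825
5         108    m4           540
filter rows where model in ['m4', 'm5', 'm3']:
   loss_x100 model  loss_x100_x5
7        495    m5          2475
0        315    m3          1575
3        190    m5           950
9        165    m3           825
5        108    m4           540
filter rows where loss_x100_x5 >= 1575:
   loss_x100 model  loss_x100_x5
7        495    m5          2475
0        315    m3          1575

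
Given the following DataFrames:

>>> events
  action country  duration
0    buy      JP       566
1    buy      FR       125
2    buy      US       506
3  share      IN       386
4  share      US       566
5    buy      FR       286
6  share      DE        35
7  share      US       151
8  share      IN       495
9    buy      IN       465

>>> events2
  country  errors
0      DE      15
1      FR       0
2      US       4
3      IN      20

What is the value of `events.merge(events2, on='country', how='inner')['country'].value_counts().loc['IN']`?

3

merge on 'country' (how='inner') → 9 rows:
  action country  duration  errors
0    buy      FR       125       0
1    buy      US       506       4
2  share      IN       386      20
3  share      US       566       4
4    buy      FR       286       0
5  share      DE        35      15
6  share      US       151       4
7  share      IN       495      20
8    buy      IN       465      20
value_counts of country:
country
US    3
IN    3
FR    2
DE    1
Name: count, dtype: int64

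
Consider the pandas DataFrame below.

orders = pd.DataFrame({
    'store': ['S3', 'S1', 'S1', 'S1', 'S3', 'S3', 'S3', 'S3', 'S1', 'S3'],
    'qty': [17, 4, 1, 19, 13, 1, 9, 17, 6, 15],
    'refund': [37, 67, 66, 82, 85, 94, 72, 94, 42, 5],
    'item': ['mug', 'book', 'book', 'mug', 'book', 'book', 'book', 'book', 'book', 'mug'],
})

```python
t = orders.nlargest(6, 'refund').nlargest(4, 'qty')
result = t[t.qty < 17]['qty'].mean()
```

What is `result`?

11.0

take 6 rows with largest refund:
  store  qty  refund  item
5    S3    1      94  book
7    S3   17      94  book
4    S3   13      85  book
3    S1   19      82   mug
6    S3    9      72  book
1    S1    4      67  book
take 4 rows with largest qty:
  store  qty  refund  item
3    S1   19      82   mug
7    S3   17      94  book
4    S3   13      85  book
6    S3    9      72  book
filter rows where qty < 17:
  store  qty  refund  item
4    S3   13      85  book
6    S3    9      72  book
Reading off the mean of column 'qty', we get 11.0.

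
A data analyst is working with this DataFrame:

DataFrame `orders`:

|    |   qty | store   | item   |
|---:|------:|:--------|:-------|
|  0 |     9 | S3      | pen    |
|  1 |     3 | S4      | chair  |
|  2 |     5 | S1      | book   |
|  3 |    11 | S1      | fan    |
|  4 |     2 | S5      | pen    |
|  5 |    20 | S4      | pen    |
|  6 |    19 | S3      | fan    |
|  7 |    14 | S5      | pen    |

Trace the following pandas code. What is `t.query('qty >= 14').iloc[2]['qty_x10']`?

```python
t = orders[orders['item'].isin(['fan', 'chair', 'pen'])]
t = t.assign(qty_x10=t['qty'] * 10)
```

140

filter rows where item in ['fan', 'chair', 'pen']:
   qty store   item
0    9    S3    pen
1    3    S4  chair
3   11    S1    fan
4    2    S5    pen
5   20    S4    pen
6   19    S3    fan
7   14    S5    pen
add column qty_x10 = t['qty'] * 10:
   qty store   item  qty_x10
0    9    S3    pen       90
1    3    S4  chair       30
3   11    S1    fan      110
4    2    S5    pen       20
5   20    S4    pen      200
6   19    S3    fan      190
7   14    S5    pen      140
filter rows where qty >= 14:
   qty store item  qty_x10
5   20    S4  pen      200
6   19    S3  fan      190
7   14    S5  pen      140
The value at position 2, column 'qty_x10' is 140.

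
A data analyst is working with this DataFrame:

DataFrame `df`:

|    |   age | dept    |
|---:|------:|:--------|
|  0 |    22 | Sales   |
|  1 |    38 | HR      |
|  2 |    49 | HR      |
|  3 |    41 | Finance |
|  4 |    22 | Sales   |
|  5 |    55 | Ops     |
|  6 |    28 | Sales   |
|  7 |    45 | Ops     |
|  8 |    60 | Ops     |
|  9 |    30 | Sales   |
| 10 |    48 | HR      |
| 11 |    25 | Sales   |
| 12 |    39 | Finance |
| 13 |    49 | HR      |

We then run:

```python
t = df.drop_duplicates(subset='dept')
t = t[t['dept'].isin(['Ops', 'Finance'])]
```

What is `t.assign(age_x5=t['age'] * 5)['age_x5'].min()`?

drop duplicate dept (keep=first):
   age     dept
0   22    Sales
1   38       HR
3   41  Finance
5   55      Ops
filter rows where dept in ['Ops', 'Finance']:
   age     dept
3   41  Finance
5   55      Ops
add column age_x5 = t['age'] * 5:
   age     dept  age_x5
3   41  Finance     205
5   55      Ops     275
Taking the min of column 'age_x5' gives 205.

205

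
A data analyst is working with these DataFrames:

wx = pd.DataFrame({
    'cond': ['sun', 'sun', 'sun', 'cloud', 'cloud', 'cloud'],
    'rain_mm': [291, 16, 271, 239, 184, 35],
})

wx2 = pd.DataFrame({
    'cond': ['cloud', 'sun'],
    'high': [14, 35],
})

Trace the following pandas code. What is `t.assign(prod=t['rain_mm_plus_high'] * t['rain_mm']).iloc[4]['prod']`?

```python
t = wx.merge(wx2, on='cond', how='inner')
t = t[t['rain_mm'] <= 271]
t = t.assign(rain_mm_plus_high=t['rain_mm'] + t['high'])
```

1715

merge on 'cond' (how='inner') → 6 rows:
    cond  rain_mm  high
0    sun      291    35
1    sun       16    35
2    sun      271    35
3  cloud      239    14
4  cloud      184    14
5  cloud       35    14
filter rows where rain_mm <= 271:
    cond  rain_mm  high
1    sun       16    35
2    sun      271    35
3  cloud      239    14
4  cloud      184    14
5  cloud       35    14
add column rain_mm_plus_high = t['rain_mm'] + t['high']:
    cond  rain_mm  high  rain_mm_plus_high
1    sun       16    35                 51
2    sun      271    35                306
3  cloud      239    14                253
4  cloud      184    14                198
5  cloud       35    14                 49
add column prod = t['rain_mm_plus_high'] * t['rain_mm']:
    cond  rain_mm  high  rain_mm_plus_high   prod
1    sun       16    35                 51    816
2    sun      271    35                306  82926
3  cloud      239    14                253  60467
4  cloud      184    14                198  36432
5  cloud       35    14                 49   1715
The value at position 4, column 'prod' is 1715.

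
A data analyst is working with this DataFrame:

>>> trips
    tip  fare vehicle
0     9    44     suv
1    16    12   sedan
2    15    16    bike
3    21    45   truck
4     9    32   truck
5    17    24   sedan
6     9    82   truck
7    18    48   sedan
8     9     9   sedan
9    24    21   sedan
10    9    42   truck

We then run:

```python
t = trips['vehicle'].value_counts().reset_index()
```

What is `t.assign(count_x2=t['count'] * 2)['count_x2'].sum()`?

value_counts of vehicle:
vehicle
sedan    5
truck    4
suv      1
bike     1
Name: count, dtype: int64
reset_index():
  vehicle  count
0   sedan      5
1   truck      4
2     suv      1
3    bike      1
add column count_x2 = t['count'] * 2:
  vehicle  count  count_x2
0   sedan      5        10
1   truck      4         8
2     suv      1         2
3    bike      1         2
So sum() = 22.

22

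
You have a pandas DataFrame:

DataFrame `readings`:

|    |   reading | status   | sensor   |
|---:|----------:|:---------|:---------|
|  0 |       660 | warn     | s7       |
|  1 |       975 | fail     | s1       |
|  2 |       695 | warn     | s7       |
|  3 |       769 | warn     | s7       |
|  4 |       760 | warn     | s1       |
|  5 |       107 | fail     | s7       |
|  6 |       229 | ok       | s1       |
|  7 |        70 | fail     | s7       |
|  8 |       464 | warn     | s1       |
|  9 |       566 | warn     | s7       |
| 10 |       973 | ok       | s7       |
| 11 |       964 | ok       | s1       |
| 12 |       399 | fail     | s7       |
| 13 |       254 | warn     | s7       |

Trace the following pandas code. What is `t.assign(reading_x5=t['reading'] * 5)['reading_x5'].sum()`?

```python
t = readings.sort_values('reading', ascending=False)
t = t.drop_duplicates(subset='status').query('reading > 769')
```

9740

sort by reading descending:
    reading status sensor
1       975   fail     s1
10      973     ok     s7
11      964     ok     s1
3       769   warn     s7
4       760   warn     s1
2       695   warn     s7
0       660   warn     s7
9       566   warn     s7
8       464   warn     s1
12      399   fail     s7
13      254   warn     s7
6       229     ok     s1
5       107   fail     s7
7        70   fail     s7
drop duplicate status (keep=first):
    reading status sensor
1       975   fail     s1
10      973     ok     s7
3       769   warn     s7
filter rows where reading > 769:
    reading status sensor
1       975   fail     s1
10      973     ok     s7
add column reading_x5 = t['reading'] * 5:
    reading status sensor  reading_x5
1       975   fail     s1        4875
10      973     ok     s7        4865
The sum of column 'reading_x5' is 9740.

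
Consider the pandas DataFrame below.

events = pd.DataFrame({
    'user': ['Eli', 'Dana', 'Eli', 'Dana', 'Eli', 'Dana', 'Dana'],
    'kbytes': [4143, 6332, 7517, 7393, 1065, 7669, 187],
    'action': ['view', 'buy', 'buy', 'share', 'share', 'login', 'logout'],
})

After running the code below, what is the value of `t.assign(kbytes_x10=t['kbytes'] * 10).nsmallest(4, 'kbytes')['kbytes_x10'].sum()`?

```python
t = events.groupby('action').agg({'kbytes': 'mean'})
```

154835.0

group by action, mean of kbytes:
        kbytes
action        
buy     6924.5
login   7669.0
logout   187.0
share   4229.0
view    4143.0
add column kbytes_x10 = t['kbytes'] * 10:
        kbytes  kbytes_x10
action                    
buy     6924.5     69245.0
login   7669.0     76690.0
logout   187.0      1870.0
share   4229.0     42290.0
view    4143.0     41430.0
take 4 rows with smallest kbytes:
        kbytes  kbytes_x10
action                    
logout   187.0      1870.0
view    4143.0     41430.0
share   4229.0     42290.0
buy     6924.5     69245.0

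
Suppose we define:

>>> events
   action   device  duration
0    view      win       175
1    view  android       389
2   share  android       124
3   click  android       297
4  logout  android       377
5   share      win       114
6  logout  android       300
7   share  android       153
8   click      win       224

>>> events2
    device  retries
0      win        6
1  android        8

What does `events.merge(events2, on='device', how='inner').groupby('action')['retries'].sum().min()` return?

14

merge on 'device' (how='inner') → 9 rows:
   action   device  duration  retries
0    view      win       175        6
1    view  android       389        8
2   share  android       124        8
3   click  android       297        8
4  logout  android       377        8
5   share      win       114        6
6  logout  android       300        8
7   share  android       153        8
8   click      win       224        6
group by action, sum of retries:
action
click     14
logout    16
share     22
view      14
Name: retries, dtype: int64
Reading off the min of the resulting series, we get 14.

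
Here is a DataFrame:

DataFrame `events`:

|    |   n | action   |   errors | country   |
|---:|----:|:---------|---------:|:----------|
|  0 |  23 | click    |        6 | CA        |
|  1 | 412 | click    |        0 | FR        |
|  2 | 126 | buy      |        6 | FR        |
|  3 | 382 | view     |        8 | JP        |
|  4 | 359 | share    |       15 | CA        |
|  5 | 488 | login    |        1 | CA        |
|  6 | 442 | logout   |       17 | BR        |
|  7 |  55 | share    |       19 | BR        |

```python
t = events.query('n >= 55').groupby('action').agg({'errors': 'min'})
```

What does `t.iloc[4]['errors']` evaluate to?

filter rows where n >= 55:
     n  action  errors country
1  412   click       0      FR
2  126     buy       6      FR
3  382    view       8      JP
4  359   share      15      CA
5  488   login       1      CA
6  442  logout      17      BR
7   55   share      19      BR
group by action, min of errors:
        errors
action        
buy          6
click        0
login        1
logout      17
share       15
view         8

15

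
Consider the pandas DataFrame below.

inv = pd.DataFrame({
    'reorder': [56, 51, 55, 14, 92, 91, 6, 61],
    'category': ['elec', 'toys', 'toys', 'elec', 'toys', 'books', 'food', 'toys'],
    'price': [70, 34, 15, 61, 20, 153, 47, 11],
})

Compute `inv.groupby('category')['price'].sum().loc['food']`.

47

group by category, sum of price:
category
books    153
elec     131
food      47
toys      80
Name: price, dtype: int64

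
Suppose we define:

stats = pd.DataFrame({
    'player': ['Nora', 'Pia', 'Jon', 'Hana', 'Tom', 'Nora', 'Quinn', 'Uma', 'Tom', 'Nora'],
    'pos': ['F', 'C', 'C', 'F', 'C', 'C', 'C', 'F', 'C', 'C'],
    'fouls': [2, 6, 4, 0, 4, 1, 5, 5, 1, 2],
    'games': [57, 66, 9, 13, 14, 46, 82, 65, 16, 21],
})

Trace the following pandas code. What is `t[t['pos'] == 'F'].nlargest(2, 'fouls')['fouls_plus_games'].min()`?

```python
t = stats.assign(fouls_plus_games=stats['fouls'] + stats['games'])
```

59

add column fouls_plus_games = stats['fouls'] + stats['games']:
  player pos  fouls  games  fouls_plus_games
0   Nora   F      2     57                59
1    Pia   C      6     66                72
2    Jon   C      4      9                13
3   Hana   F      0     13                13
4    Tom   C      4     14                18
5   Nora   C      1     46                47
6  Quinn   C      5     82                87
7    Uma   F      5     65                70
8    Tom   C      1     16                17
9   Nora   C      2     21                23
filter rows where pos == 'F':
  player pos  fouls  games  fouls_plus_games
0   Nora   F      2     57                59
3   Hana   F      0     13                13
7    Uma   F      5     65                70
take 2 rows with largest fouls:
  player pos  fouls  games  fouls_plus_games
7    Uma   F      5     65                70
0   Nora   F      2     57                59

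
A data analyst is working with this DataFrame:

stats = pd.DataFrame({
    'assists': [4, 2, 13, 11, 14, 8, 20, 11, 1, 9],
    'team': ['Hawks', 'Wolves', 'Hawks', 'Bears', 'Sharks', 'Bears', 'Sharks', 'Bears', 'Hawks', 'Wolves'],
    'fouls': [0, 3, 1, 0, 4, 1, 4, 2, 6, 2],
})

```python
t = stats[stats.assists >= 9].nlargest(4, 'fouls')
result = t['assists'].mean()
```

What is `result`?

filter rows where assists >= 9:
   assists    team  fouls
2       13   Hawks      1
3       11   Bears      0
4       14  Sharks      4
6       20  Sharks      4
7       11   Bears      2
9        9  Wolves      2
take 4 rows with largest fouls:
   assists    team  fouls
4       14  Sharks      4
6       20  Sharks      4
7       11   Bears      2
9        9  Wolves      2
So mean() = 13.5.

13.5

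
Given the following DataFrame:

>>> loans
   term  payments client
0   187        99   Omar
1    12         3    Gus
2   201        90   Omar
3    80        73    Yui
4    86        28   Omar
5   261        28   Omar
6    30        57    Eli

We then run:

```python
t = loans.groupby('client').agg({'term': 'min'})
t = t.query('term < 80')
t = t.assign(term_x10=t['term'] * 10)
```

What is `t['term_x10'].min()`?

120

group by client, min of term:
        term
client      
Eli       30
Gus       12
Omar      86
Yui       80
filter rows where term < 80:
        term
client      
Eli       30
Gus       12
add column term_x10 = t['term'] * 10:
        term  term_x10
client                
Eli       30       300
Gus       12       120
Hence 120.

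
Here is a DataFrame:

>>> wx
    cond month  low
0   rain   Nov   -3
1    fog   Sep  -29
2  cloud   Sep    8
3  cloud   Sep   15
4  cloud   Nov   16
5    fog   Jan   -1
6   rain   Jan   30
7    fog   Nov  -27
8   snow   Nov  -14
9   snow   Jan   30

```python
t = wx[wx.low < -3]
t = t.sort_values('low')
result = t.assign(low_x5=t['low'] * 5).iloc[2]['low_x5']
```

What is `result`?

filter rows where low < -3:
   cond month  low
1   fog   Sep  -29
7   fog   Nov  -27
8  snow   Nov  -14
sort by low:
   cond month  low
1   fog   Sep  -29
7   fog   Nov  -27
8  snow   Nov  -14
add column low_x5 = t['low'] * 5:
   cond month  low  low_x5
1   fog   Sep  -29    -145
7   fog   Nov  -27    -135
8  snow   Nov  -14     -70

-70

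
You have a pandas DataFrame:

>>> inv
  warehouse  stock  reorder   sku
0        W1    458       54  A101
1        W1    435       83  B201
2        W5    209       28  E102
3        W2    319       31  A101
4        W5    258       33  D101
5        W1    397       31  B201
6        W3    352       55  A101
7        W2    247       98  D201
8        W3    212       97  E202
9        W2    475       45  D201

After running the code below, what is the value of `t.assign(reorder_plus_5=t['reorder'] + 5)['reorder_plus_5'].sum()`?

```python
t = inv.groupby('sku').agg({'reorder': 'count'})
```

group by sku, count of reorder:
      reorder
sku          
A101        3
B201        2
D101        1
D201        2
E102        1
E202        1
add column reorder_plus_5 = t['reorder'] + 5:
      reorder  reorder_plus_5
sku                          
A101        3               8
B201        2               7
D101        1               6
D201        2               7
E102        1               6
E202        1               6
So sum() = 40.

40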